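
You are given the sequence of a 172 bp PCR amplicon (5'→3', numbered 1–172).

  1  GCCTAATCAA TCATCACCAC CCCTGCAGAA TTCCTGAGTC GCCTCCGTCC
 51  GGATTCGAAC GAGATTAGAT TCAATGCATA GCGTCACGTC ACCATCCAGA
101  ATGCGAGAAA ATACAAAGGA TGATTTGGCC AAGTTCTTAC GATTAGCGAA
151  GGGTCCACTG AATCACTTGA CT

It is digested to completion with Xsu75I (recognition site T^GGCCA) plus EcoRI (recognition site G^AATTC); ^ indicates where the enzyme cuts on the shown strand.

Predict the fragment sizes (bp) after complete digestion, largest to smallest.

The Xsu75I site (TGGCCA) starts at position 126.
Xsu75I cuts after the first base of each site, so after position 126.
The EcoRI site (GAATTC) starts at position 28.
EcoRI cuts after the first base of each site, so after position 28.
Combined cut positions: 28, 126.
Linear molecule, 2 cuts → 3 fragments:
  1–28 → 28 bp
  29–126 → 98 bp
  127–172 → 46 bp
Sorted largest to smallest: 98, 46, 28 bp.

98, 46, 28 bp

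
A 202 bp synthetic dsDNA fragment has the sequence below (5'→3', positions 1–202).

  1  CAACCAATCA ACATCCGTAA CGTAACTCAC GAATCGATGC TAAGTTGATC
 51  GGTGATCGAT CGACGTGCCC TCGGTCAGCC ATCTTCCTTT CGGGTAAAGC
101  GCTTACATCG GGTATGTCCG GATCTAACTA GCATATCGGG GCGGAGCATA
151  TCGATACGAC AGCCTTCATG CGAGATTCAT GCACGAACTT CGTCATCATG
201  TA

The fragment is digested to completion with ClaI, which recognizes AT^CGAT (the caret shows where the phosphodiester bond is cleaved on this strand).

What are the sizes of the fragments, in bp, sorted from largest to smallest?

ClaI sites (ATCGAT) start at positions 33, 55, 150.
ClaI cuts after base 2 of each site, so after positions 34, 56, 151.
Linear molecule, 3 cuts → 4 fragments:
  1–34 → 34 bp
  35–56 → 22 bp
  57–151 → 95 bp
  152–202 → 51 bp
Sorted largest to smallest: 95, 51, 34, 22 bp.

95, 51, 34, 22 bp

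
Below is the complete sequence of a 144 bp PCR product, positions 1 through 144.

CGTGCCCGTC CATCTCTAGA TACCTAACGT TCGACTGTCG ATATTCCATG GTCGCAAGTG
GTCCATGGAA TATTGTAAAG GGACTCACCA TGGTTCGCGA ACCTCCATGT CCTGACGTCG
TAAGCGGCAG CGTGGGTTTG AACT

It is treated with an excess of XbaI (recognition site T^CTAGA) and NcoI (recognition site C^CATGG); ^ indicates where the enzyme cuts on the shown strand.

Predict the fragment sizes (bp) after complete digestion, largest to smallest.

56, 31, 25, 17, 15 bp

The XbaI site (TCTAGA) starts at position 15.
XbaI cuts after the first base of each site, so after position 15.
NcoI sites (CCATGG) start at positions 46, 63, 88.
NcoI cuts after the first base of each site, so after positions 46, 63, 88.
Combined cut positions: 15, 46, 63, 88.
Linear molecule, 4 cuts → 5 fragments:
  1–15 → 15 bp
  16–46 → 31 bp
  47–63 → 17 bp
  64–88 → 25 bp
  89–144 → 56 bp
Sorted largest to smallest: 56, 31, 25, 17, 15 bp.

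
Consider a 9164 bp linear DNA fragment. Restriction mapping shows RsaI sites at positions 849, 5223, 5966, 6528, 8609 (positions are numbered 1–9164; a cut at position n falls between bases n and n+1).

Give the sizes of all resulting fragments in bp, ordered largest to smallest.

4374, 2081, 849, 743, 562, 555 bp

Linear molecule, 5 cuts → 6 fragments:
  849 − 0 = 849 bp
  5223 − 849 = 4374 bp
  5966 − 5223 = 743 bp
  6528 − 5966 = 562 bp
  8609 − 6528 = 2081 bp
  9164 − 8609 = 555 bp
Sorted largest to smallest: 4374, 2081, 849, 743, 562, 555 bp.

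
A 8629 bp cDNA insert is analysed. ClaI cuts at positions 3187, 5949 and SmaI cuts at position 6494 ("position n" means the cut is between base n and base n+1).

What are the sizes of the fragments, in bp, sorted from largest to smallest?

Combined cut positions (sorted): 3187, 5949, 6494.
Linear molecule, 3 cuts → 4 fragments:
  3187 − 0 = 3187 bp
  5949 − 3187 = 2762 bp
  6494 − 5949 = 545 bp
  8629 − 6494 = 2135 bp
Sorted largest to smallest: 3187, 2762, 2135, 545 bp.

3187, 2762, 2135, 545 bp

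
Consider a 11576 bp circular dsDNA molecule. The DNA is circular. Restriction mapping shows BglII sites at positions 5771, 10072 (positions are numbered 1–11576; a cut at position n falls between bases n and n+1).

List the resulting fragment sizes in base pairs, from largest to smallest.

Circular molecule, 2 cuts → 2 fragments:
  10072 − 5771 = 4301 bp
  wrap: 11576 − 10072 + 5771 = 7275 bp
Sorted largest to smallest: 7275, 4301 bp.

7275, 4301 bp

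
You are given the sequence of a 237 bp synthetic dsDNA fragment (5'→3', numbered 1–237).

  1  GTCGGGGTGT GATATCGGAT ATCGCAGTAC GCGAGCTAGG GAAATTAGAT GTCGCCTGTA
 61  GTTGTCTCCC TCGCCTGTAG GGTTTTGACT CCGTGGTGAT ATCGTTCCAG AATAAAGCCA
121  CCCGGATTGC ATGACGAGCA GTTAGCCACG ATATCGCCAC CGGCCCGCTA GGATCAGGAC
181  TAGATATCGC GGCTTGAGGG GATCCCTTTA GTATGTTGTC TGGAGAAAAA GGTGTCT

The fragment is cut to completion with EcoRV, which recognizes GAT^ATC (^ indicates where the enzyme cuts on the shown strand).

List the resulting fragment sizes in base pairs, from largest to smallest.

EcoRV sites (GATATC) start at positions 11, 18, 98, 150, 183.
EcoRV cuts after base 3 of each site, so after positions 13, 20, 100, 152, 185.
Linear molecule, 5 cuts → 6 fragments:
  1–13 → 13 bp
  14–20 → 7 bp
  21–100 → 80 bp
  101–152 → 52 bp
  153–185 → 33 bp
  186–237 → 52 bp
Sorted largest to smallest: 80, 52, 52, 33, 13, 7 bp.

80, 52, 52, 33, 13, 7 bp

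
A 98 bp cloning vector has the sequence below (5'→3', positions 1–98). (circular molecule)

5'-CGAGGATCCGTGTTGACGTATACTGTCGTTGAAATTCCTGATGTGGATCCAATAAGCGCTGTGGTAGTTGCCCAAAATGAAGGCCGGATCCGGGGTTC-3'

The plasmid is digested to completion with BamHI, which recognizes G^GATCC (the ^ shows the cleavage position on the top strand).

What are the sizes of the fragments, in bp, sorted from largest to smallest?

BamHI sites (GGATCC) start at positions 4, 45, 86.
BamHI cuts after the first base of each site, so after positions 4, 45, 86.
Circular molecule, 3 cuts → 3 fragments:
  5–45 → 41 bp
  46–86 → 41 bp
  87–98 then 1–4 → 12 + 4 = 16 bp
Sorted largest to smallest: 41, 41, 16 bp.

41, 41, 16 bp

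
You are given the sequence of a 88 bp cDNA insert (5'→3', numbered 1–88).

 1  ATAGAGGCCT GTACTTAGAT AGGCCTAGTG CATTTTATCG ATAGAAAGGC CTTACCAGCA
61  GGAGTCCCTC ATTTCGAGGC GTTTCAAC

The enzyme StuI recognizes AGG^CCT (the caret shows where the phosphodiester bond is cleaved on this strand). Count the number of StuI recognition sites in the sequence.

3

AGGCCT occurs starting at positions 5, 21, 47.
StuI cuts at 3 sites.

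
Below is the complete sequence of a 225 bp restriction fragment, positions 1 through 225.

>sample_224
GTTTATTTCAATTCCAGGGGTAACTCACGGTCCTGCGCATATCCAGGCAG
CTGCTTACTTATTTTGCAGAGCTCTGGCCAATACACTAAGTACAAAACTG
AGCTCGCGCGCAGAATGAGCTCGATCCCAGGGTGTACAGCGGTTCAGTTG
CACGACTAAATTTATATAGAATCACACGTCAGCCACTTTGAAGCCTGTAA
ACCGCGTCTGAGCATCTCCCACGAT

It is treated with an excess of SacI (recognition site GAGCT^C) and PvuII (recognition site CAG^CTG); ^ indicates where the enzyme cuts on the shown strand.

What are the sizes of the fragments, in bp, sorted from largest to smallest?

104, 50, 31, 23, 17 bp

SacI sites (GAGCTC) start at positions 69, 100, 117.
SacI cuts after base 5 of each site (before the last base), so after positions 73, 104, 121.
The PvuII site (CAGCTG) starts at position 48.
PvuII cuts after base 3 of each site, so after position 50.
Combined cut positions: 50, 73, 104, 121.
Linear molecule, 4 cuts → 5 fragments:
  1–50 → 50 bp
  51–73 → 23 bp
  74–104 → 31 bp
  105–121 → 17 bp
  122–225 → 104 bp
Sorted largest to smallest: 104, 50, 31, 23, 17 bp.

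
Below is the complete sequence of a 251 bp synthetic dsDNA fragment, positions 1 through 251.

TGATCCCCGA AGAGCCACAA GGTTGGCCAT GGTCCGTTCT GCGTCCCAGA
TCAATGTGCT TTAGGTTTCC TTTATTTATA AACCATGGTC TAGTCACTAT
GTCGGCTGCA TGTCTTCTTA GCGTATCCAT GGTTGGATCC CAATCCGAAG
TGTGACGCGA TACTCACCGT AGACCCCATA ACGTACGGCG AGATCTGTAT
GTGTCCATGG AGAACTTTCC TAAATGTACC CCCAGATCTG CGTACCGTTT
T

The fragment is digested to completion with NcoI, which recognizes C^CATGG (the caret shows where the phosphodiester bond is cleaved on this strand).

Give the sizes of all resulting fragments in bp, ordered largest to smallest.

78, 56, 46, 44, 27 bp

NcoI sites (CCATGG) start at positions 27, 83, 127, 205.
NcoI cuts after the first base of each site, so after positions 27, 83, 127, 205.
Linear molecule, 4 cuts → 5 fragments:
  1–27 → 27 bp
  28–83 → 56 bp
  84–127 → 44 bp
  128–205 → 78 bp
  206–251 → 46 bp
Sorted largest to smallest: 78, 56, 46, 44, 27 bp.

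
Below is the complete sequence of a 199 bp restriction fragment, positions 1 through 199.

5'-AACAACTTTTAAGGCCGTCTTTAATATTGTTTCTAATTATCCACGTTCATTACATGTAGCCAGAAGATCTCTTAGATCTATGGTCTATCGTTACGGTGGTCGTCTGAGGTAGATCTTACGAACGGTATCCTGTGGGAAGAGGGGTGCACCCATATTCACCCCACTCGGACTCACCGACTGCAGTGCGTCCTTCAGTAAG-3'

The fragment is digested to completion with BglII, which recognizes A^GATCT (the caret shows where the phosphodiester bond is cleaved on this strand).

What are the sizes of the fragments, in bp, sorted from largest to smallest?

BglII sites (AGATCT) start at positions 65, 74, 111.
BglII cuts after the first base of each site, so after positions 65, 74, 111.
Linear molecule, 3 cuts → 4 fragments:
  1–65 → 65 bp
  66–74 → 9 bp
  75–111 → 37 bp
  112–199 → 88 bp
Sorted largest to smallest: 88, 65, 37, 9 bp.

88, 65, 37, 9 bp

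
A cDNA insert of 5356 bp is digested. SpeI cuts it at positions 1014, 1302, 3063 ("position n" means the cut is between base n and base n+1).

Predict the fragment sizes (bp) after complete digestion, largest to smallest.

2293, 1761, 1014, 288 bp

Linear molecule, 3 cuts → 4 fragments:
  1014 − 0 = 1014 bp
  1302 − 1014 = 288 bp
  3063 − 1302 = 1761 bp
  5356 − 3063 = 2293 bp
Sorted largest to smallest: 2293, 1761, 1014, 288 bp.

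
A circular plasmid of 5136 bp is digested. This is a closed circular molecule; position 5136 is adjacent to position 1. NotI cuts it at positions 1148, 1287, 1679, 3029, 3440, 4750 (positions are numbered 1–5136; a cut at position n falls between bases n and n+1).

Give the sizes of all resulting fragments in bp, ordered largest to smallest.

1534, 1350, 1310, 411, 392, 139 bp

Circular molecule, 6 cuts → 6 fragments:
  1287 − 1148 = 139 bp
  1679 − 1287 = 392 bp
  3029 − 1679 = 1350 bp
  3440 − 3029 = 411 bp
  4750 − 3440 = 1310 bp
  wrap: 5136 − 4750 + 1148 = 1534 bp
Sorted largest to smallest: 1534, 1350, 1310, 411, 392, 139 bp.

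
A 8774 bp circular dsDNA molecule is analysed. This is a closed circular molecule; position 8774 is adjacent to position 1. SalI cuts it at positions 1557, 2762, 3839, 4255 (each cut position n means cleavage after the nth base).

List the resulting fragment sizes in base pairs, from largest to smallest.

6076, 1205, 1077, 416 bp

Circular molecule, 4 cuts → 4 fragments:
  2762 − 1557 = 1205 bp
  3839 − 2762 = 1077 bp
  4255 − 3839 = 416 bp
  wrap: 8774 − 4255 + 1557 = 6076 bp
Sorted largest to smallest: 6076, 1205, 1077, 416 bp.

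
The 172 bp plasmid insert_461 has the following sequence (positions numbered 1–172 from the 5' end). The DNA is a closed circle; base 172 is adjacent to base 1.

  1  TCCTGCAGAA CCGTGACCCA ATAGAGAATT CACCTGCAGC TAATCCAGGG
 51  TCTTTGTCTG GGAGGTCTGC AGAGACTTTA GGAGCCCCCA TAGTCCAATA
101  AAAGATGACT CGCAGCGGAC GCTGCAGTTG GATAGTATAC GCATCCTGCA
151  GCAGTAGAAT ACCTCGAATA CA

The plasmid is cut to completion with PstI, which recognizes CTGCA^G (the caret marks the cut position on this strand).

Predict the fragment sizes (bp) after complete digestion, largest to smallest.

PstI sites (CTGCAG) start at positions 3, 34, 67, 122, 146.
PstI cuts after base 5 of each site (before the last base), so after positions 7, 38, 71, 126, 150.
Circular molecule, 5 cuts → 5 fragments:
  8–38 → 31 bp
  39–71 → 33 bp
  72–126 → 55 bp
  127–150 → 24 bp
  151–172 then 1–7 → 22 + 7 = 29 bp
Sorted largest to smallest: 55, 33, 31, 29, 24 bp.

55, 33, 31, 29, 24 bp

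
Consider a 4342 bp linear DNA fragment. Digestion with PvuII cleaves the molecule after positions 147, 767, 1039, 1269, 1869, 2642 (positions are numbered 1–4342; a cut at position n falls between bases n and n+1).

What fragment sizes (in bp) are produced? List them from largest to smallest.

Linear molecule, 6 cuts → 7 fragments:
  147 − 0 = 147 bp
  767 − 147 = 620 bp
  1039 − 767 = 272 bp
  1269 − 1039 = 230 bp
  1869 − 1269 = 600 bp
  2642 − 1869 = 773 bp
  4342 − 2642 = 1700 bp
Sorted largest to smallest: 1700, 773, 620, 600, 272, 230, 147 bp.

1700, 773, 620, 600, 272, 230, 147 bp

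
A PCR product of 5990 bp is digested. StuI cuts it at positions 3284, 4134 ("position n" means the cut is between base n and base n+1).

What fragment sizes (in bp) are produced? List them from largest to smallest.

Linear molecule, 2 cuts → 3 fragments:
  3284 − 0 = 3284 bp
  4134 − 3284 = 850 bp
  5990 − 4134 = 1856 bp
Sorted largest to smallest: 3284, 1856, 850 bp.

3284, 1856, 850 bp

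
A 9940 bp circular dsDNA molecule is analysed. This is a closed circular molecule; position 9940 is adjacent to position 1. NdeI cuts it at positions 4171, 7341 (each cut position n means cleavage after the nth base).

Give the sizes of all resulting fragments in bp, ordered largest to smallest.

6770, 3170 bp

Circular molecule, 2 cuts → 2 fragments:
  7341 − 4171 = 3170 bp
  wrap: 9940 − 7341 + 4171 = 6770 bp
Sorted largest to smallest: 6770, 3170 bp.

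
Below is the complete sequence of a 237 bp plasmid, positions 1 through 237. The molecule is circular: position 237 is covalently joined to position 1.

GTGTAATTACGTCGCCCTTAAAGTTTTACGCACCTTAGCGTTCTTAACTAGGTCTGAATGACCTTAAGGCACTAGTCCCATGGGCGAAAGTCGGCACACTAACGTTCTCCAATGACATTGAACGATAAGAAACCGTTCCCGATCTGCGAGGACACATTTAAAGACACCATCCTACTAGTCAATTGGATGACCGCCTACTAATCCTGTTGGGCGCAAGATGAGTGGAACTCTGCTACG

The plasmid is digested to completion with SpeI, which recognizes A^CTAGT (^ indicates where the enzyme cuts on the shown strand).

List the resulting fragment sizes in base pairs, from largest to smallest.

134, 103 bp

SpeI sites (ACTAGT) start at positions 71, 174.
SpeI cuts after the first base of each site, so after positions 71, 174.
Circular molecule, 2 cuts → 2 fragments:
  72–174 → 103 bp
  175–237 then 1–71 → 63 + 71 = 134 bp
Sorted largest to smallest: 134, 103 bp.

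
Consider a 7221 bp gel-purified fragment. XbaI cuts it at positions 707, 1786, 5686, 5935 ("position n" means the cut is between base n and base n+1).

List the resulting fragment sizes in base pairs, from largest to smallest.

3900, 1286, 1079, 707, 249 bp

Linear molecule, 4 cuts → 5 fragments:
  707 − 0 = 707 bp
  1786 − 707 = 1079 bp
  5686 − 1786 = 3900 bp
  5935 − 5686 = 249 bp
  7221 − 5935 = 1286 bp
Sorted largest to smallest: 3900, 1286, 1079, 707, 249 bp.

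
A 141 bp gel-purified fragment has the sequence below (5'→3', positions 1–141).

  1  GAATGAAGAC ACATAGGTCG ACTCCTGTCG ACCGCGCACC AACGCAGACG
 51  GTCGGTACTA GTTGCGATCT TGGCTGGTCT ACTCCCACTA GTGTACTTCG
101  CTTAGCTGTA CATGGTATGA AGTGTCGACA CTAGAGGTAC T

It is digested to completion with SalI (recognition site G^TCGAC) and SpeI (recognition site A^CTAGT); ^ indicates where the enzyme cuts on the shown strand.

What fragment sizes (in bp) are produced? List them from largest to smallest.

37, 30, 30, 17, 17, 10 bp

SalI sites (GTCGAC) start at positions 17, 27, 124.
SalI cuts after the first base of each site, so after positions 17, 27, 124.
SpeI sites (ACTAGT) start at positions 57, 87.
SpeI cuts after the first base of each site, so after positions 57, 87.
Combined cut positions: 17, 27, 57, 87, 124.
Linear molecule, 5 cuts → 6 fragments:
  1–17 → 17 bp
  18–27 → 10 bp
  28–57 → 30 bp
  58–87 → 30 bp
  88–124 → 37 bp
  125–141 → 17 bp
Sorted largest to smallest: 37, 30, 30, 17, 17, 10 bp.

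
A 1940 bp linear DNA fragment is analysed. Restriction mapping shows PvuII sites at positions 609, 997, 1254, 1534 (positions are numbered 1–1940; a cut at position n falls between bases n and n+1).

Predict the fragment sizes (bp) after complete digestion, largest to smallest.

Linear molecule, 4 cuts → 5 fragments:
  609 − 0 = 609 bp
  997 − 609 = 388 bp
  1254 − 997 = 257 bp
  1534 − 1254 = 280 bp
  1940 − 1534 = 406 bp
Sorted largest to smallest: 609, 406, 388, 280, 257 bp.

609, 406, 388, 280, 257 bp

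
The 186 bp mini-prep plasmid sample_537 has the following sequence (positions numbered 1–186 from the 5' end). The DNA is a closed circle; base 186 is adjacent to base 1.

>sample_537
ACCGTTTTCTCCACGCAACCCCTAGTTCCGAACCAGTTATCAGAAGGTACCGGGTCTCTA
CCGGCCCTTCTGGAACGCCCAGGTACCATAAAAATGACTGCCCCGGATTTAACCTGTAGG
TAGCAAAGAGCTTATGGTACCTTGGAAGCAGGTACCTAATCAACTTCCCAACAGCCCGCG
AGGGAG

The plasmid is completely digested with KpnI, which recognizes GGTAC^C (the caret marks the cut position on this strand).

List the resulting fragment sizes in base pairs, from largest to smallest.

KpnI sites (GGTACC) start at positions 46, 82, 136, 151.
KpnI cuts after base 5 of each site (before the last base), so after positions 50, 86, 140, 155.
Circular molecule, 4 cuts → 4 fragments:
  51–86 → 36 bp
  87–140 → 54 bp
  141–155 → 15 bp
  156–186 then 1–50 → 31 + 50 = 81 bp
Sorted largest to smallest: 81, 54, 36, 15 bp.

81, 54, 36, 15 bp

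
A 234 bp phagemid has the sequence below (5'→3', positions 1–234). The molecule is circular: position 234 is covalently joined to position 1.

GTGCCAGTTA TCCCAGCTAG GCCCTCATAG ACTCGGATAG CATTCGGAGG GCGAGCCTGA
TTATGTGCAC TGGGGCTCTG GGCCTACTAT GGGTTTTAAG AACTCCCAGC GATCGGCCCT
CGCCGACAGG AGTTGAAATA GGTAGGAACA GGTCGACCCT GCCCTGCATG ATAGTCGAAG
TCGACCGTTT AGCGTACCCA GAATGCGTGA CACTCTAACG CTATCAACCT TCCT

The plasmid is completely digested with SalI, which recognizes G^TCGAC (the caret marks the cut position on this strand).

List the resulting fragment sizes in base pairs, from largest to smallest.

SalI sites (GTCGAC) start at positions 152, 180.
SalI cuts after the first base of each site, so after positions 152, 180.
Circular molecule, 2 cuts → 2 fragments:
  153–180 → 28 bp
  181–234 then 1–152 → 54 + 152 = 206 bp
Sorted largest to smallest: 206, 28 bp.

206, 28 bp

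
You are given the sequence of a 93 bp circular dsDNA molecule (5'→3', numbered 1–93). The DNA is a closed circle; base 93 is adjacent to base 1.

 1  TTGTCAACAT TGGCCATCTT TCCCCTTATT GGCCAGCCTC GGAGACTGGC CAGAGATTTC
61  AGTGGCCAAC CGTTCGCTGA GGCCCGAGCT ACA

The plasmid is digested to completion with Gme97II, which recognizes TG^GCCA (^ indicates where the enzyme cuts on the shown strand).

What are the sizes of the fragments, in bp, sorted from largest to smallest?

Gme97II sites (TGGCCA) start at positions 11, 30, 47, 63.
Gme97II cuts after base 2 of each site, so after positions 12, 31, 48, 64.
Circular molecule, 4 cuts → 4 fragments:
  13–31 → 19 bp
  32–48 → 17 bp
  49–64 → 16 bp
  65–93 then 1–12 → 29 + 12 = 41 bp
Sorted largest to smallest: 41, 19, 17, 16 bp.

41, 19, 17, 16 bp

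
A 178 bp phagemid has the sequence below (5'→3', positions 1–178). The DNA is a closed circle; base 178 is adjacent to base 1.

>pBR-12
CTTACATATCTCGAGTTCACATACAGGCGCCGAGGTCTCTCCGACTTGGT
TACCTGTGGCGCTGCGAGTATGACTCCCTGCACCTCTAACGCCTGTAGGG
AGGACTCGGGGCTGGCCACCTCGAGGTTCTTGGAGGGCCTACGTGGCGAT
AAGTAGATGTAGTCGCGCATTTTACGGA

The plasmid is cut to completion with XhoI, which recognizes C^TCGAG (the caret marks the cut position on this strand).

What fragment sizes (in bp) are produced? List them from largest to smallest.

XhoI sites (CTCGAG) start at positions 10, 120.
XhoI cuts after the first base of each site, so after positions 10, 120.
Circular molecule, 2 cuts → 2 fragments:
  11–120 → 110 bp
  121–178 then 1–10 → 58 + 10 = 68 bp
Sorted largest to smallest: 110, 68 bp.

110, 68 bp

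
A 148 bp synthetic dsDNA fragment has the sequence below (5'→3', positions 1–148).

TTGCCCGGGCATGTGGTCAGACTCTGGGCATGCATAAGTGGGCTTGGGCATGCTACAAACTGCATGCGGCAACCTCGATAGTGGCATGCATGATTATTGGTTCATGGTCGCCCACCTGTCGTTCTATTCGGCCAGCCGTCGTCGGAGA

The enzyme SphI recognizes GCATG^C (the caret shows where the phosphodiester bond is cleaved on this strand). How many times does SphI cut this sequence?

4

GCATGC occurs starting at positions 28, 48, 62, 84.
SphI cuts at 4 sites.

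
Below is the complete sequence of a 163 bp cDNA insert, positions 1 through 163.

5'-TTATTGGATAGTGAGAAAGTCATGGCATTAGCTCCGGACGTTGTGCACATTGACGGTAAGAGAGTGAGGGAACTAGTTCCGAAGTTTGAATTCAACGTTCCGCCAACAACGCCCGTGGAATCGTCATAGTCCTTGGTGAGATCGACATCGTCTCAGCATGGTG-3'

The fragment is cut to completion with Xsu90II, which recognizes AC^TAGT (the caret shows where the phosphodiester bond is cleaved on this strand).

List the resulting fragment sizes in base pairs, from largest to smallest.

The Xsu90II site (ACTAGT) starts at position 72.
Xsu90II cuts after base 2 of each site, so after position 73.
Linear molecule, 1 cut → 2 fragments:
  1–73 → 73 bp
  74–163 → 90 bp
Sorted largest to smallest: 90, 73 bp.

90, 73 bp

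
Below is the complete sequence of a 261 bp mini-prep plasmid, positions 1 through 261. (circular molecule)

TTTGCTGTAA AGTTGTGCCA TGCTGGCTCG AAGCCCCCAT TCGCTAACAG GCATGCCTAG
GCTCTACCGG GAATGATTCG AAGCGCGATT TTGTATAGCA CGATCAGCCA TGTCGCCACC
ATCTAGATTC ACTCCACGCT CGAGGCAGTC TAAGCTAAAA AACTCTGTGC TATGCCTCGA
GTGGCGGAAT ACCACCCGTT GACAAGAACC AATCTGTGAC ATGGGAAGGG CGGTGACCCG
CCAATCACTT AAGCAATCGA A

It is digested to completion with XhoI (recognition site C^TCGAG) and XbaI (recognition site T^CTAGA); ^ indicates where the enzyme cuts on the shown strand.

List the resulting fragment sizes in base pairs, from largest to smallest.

XhoI sites (CTCGAG) start at positions 139, 176.
XhoI cuts after the first base of each site, so after positions 139, 176.
The XbaI site (TCTAGA) starts at position 122.
XbaI cuts after the first base of each site, so after position 122.
Combined cut positions: 122, 139, 176.
Circular molecule, 3 cuts → 3 fragments:
  123–139 → 17 bp
  140–176 → 37 bp
  177–261 then 1–122 → 85 + 122 = 207 bp
Sorted largest to smallest: 207, 37, 17 bp.

207, 37, 17 bp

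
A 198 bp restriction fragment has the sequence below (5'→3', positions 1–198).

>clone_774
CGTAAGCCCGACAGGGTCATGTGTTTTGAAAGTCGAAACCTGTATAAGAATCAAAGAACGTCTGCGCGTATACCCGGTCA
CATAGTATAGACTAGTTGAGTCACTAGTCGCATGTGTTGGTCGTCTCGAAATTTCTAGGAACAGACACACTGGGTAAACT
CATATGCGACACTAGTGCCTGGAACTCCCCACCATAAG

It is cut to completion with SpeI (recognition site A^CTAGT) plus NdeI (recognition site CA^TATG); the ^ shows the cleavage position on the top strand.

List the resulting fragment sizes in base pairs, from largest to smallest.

SpeI sites (ACTAGT) start at positions 91, 103, 171.
SpeI cuts after the first base of each site, so after positions 91, 103, 171.
The NdeI site (CATATG) starts at position 161.
NdeI cuts after base 2 of each site, so after position 162.
Combined cut positions: 91, 103, 162, 171.
Linear molecule, 4 cuts → 5 fragments:
  1–91 → 91 bp
  92–103 → 12 bp
  104–162 → 59 bp
  163–171 → 9 bp
  172–198 → 27 bp
Sorted largest to smallest: 91, 59, 27, 12, 9 bp.

91, 59, 27, 12, 9 bp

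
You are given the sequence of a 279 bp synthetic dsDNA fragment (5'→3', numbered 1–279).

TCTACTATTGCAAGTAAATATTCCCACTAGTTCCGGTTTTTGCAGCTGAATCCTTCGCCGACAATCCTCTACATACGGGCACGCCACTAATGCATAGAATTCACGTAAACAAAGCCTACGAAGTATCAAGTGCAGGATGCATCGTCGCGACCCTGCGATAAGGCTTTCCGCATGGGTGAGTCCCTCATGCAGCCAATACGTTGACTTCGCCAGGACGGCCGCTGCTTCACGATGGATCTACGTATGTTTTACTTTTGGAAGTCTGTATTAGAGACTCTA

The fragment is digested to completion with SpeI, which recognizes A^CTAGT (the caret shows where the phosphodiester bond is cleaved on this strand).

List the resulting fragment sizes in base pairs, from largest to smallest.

The SpeI site (ACTAGT) starts at position 26.
SpeI cuts after the first base of each site, so after position 26.
Linear molecule, 1 cut → 2 fragments:
  1–26 → 26 bp
  27–279 → 253 bp
Sorted largest to smallest: 253, 26 bp.

253, 26 bp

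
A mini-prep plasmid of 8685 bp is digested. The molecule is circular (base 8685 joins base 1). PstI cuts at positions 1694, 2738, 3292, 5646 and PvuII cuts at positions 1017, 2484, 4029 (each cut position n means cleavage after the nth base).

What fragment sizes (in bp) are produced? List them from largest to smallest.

Combined cut positions (sorted): 1017, 1694, 2484, 2738, 3292, 4029, 5646.
Circular molecule, 7 cuts → 7 fragments:
  1694 − 1017 = 677 bp
  2484 − 1694 = 790 bp
  2738 − 2484 = 254 bp
  3292 − 2738 = 554 bp
  4029 − 3292 = 737 bp
  5646 − 4029 = 1617 bp
  wrap: 8685 − 5646 + 1017 = 4056 bp
Sorted largest to smallest: 4056, 1617, 790, 737, 677, 554, 254 bp.

4056, 1617, 790, 737, 677, 554, 254 bp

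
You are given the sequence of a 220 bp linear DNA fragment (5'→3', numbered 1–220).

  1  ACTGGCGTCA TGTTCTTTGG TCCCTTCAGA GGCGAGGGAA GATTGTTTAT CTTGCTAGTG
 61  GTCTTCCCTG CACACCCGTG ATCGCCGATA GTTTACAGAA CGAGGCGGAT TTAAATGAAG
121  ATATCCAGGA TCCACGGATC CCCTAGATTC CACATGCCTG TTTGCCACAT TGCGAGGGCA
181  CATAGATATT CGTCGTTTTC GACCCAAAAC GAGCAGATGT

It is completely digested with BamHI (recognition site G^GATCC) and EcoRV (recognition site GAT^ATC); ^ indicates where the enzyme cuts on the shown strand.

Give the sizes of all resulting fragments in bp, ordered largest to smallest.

BamHI sites (GGATCC) start at positions 128, 136.
BamHI cuts after the first base of each site, so after positions 128, 136.
The EcoRV site (GATATC) starts at position 120.
EcoRV cuts after base 3 of each site, so after position 122.
Combined cut positions: 122, 128, 136.
Linear molecule, 3 cuts → 4 fragments:
  1–122 → 122 bp
  123–128 → 6 bp
  129–136 → 8 bp
  137–220 → 84 bp
Sorted largest to smallest: 122, 84, 8, 6 bp.

122, 84, 8, 6 bp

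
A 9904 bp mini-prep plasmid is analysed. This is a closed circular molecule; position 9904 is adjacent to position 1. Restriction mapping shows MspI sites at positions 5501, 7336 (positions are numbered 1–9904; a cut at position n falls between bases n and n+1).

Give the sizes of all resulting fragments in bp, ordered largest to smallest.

8069, 1835 bp

Circular molecule, 2 cuts → 2 fragments:
  7336 − 5501 = 1835 bp
  wrap: 9904 − 7336 + 5501 = 8069 bp
Sorted largest to smallest: 8069, 1835 bp.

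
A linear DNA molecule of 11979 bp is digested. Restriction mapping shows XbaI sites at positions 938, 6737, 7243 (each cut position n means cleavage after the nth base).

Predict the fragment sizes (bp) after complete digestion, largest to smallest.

5799, 4736, 938, 506 bp

Linear molecule, 3 cuts → 4 fragments:
  938 − 0 = 938 bp
  6737 − 938 = 5799 bp
  7243 − 6737 = 506 bp
  11979 − 7243 = 4736 bp
Sorted largest to smallest: 5799, 4736, 938, 506 bp.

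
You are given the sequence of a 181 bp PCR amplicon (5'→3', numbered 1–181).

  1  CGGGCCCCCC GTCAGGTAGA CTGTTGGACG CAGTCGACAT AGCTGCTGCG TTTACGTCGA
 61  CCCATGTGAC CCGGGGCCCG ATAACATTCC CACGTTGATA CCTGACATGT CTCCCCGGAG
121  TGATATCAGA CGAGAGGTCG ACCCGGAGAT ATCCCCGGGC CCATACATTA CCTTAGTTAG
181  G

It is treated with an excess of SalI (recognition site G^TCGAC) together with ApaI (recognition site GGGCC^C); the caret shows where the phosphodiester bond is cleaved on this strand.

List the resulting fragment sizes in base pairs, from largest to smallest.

59, 27, 24, 23, 22, 20, 6 bp

SalI sites (GTCGAC) start at positions 33, 56, 137.
SalI cuts after the first base of each site, so after positions 33, 56, 137.
ApaI sites (GGGCCC) start at positions 2, 74, 157.
ApaI cuts after base 5 of each site (before the last base), so after positions 6, 78, 161.
Combined cut positions: 6, 33, 56, 78, 137, 161.
Linear molecule, 6 cuts → 7 fragments:
  1–6 → 6 bp
  7–33 → 27 bp
  34–56 → 23 bp
  57–78 → 22 bp
  79–137 → 59 bp
  138–161 → 24 bp
  162–181 → 20 bp
Sorted largest to smallest: 59, 27, 24, 23, 22, 20, 6 bp.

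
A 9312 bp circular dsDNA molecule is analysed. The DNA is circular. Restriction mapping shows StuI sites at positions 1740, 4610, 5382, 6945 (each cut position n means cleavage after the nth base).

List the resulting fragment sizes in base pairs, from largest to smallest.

Circular molecule, 4 cuts → 4 fragments:
  4610 − 1740 = 2870 bp
  5382 − 4610 = 772 bp
  6945 − 5382 = 1563 bp
  wrap: 9312 − 6945 + 1740 = 4107 bp
Sorted largest to smallest: 4107, 2870, 1563, 772 bp.

4107, 2870, 1563, 772 bp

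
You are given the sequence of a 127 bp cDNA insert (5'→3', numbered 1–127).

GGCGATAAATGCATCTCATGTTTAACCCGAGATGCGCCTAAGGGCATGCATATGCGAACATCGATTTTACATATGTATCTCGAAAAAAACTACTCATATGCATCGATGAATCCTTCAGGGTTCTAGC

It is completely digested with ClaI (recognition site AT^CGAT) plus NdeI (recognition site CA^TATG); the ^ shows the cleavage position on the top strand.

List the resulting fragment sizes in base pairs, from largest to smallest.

ClaI sites (ATCGAT) start at positions 60, 102.
ClaI cuts after base 2 of each site, so after positions 61, 103.
NdeI sites (CATATG) start at positions 49, 70, 95.
NdeI cuts after base 2 of each site, so after positions 50, 71, 96.
Combined cut positions: 50, 61, 71, 96, 103.
Linear molecule, 5 cuts → 6 fragments:
  1–50 → 50 bp
  51–61 → 11 bp
  62–71 → 10 bp
  72–96 → 25 bp
  97–103 → 7 bp
  104–127 → 24 bp
Sorted largest to smallest: 50, 25, 24, 11, 10, 7 bp.

50, 25, 24, 11, 10, 7 bp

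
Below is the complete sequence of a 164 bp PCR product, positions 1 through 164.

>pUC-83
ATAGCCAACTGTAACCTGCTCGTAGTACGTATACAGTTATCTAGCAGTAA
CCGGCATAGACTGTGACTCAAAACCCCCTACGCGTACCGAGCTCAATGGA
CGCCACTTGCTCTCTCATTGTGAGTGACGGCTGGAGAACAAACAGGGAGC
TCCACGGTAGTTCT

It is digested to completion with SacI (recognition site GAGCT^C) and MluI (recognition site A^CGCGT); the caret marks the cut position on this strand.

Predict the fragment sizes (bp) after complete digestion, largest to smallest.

80, 58, 13, 13 bp

SacI sites (GAGCTC) start at positions 89, 147.
SacI cuts after base 5 of each site (before the last base), so after positions 93, 151.
The MluI site (ACGCGT) starts at position 80.
MluI cuts after the first base of each site, so after position 80.
Combined cut positions: 80, 93, 151.
Linear molecule, 3 cuts → 4 fragments:
  1–80 → 80 bp
  81–93 → 13 bp
  94–151 → 58 bp
  152–164 → 13 bp
Sorted largest to smallest: 80, 58, 13, 13 bp.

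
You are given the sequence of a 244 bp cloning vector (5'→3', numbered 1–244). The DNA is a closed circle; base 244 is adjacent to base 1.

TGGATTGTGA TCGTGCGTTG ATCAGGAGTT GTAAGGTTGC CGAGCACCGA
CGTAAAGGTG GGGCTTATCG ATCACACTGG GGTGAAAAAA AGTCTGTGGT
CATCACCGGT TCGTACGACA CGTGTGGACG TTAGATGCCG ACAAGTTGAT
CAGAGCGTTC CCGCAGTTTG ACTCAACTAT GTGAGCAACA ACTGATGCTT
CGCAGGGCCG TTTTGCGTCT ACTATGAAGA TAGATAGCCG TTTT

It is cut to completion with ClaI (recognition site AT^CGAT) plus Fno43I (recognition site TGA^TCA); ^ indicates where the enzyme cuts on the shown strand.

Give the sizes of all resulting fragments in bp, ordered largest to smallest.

The ClaI site (ATCGAT) starts at position 67.
ClaI cuts after base 2 of each site, so after position 68.
Fno43I sites (TGATCA) start at positions 19, 147.
Fno43I cuts after base 3 of each site, so after positions 21, 149.
Combined cut positions: 21, 68, 149.
Circular molecule, 3 cuts → 3 fragments:
  22–68 → 47 bp
  69–149 → 81 bp
  150–244 then 1–21 → 95 + 21 = 116 bp
Sorted largest to smallest: 116, 81, 47 bp.

116, 81, 47 bp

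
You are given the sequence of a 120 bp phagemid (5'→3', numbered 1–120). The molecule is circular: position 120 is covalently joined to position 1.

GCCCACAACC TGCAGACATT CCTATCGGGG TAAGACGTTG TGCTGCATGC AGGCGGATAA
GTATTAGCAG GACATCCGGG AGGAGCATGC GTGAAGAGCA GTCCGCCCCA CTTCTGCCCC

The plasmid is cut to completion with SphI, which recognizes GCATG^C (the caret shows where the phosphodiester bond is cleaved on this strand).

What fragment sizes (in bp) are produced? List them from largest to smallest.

SphI sites (GCATGC) start at positions 45, 85.
SphI cuts after base 5 of each site (before the last base), so after positions 49, 89.
Circular molecule, 2 cuts → 2 fragments:
  50–89 → 40 bp
  90–120 then 1–49 → 31 + 49 = 80 bp
Sorted largest to smallest: 80, 40 bp.

80, 40 bp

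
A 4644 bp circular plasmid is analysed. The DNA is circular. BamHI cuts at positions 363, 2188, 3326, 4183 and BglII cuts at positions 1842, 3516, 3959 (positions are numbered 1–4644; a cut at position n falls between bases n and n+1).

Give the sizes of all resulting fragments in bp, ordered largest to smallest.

Combined cut positions (sorted): 363, 1842, 2188, 3326, 3516, 3959, 4183.
Circular molecule, 7 cuts → 7 fragments:
  1842 − 363 = 1479 bp
  2188 − 1842 = 346 bp
  3326 − 2188 = 1138 bp
  3516 − 3326 = 190 bp
  3959 − 3516 = 443 bp
  4183 − 3959 = 224 bp
  wrap: 4644 − 4183 + 363 = 824 bp
Sorted largest to smallest: 1479, 1138, 824, 443, 346, 224, 190 bp.

1479, 1138, 824, 443, 346, 224, 190 bp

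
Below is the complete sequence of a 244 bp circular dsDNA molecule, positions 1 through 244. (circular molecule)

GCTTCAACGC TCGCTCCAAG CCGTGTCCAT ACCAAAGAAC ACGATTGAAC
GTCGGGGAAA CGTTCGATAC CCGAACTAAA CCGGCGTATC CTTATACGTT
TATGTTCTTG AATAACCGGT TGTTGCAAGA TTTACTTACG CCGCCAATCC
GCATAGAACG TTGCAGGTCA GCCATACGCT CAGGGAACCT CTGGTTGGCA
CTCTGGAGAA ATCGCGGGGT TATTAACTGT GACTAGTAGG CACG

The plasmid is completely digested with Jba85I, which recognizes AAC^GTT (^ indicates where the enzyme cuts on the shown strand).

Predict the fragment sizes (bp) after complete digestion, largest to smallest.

Jba85I sites (AACGTT) start at positions 59, 157.
Jba85I cuts after base 3 of each site, so after positions 61, 159.
Circular molecule, 2 cuts → 2 fragments:
  62–159 → 98 bp
  160–244 then 1–61 → 85 + 61 = 146 bp
Sorted largest to smallest: 146, 98 bp.

146, 98 bp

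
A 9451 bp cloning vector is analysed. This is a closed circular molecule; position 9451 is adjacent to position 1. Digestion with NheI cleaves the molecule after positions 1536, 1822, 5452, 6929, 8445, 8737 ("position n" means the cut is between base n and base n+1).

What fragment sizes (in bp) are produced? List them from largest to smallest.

Circular molecule, 6 cuts → 6 fragments:
  1822 − 1536 = 286 bp
  5452 − 1822 = 3630 bp
  6929 − 5452 = 1477 bp
  8445 − 6929 = 1516 bp
  8737 − 8445 = 292 bp
  wrap: 9451 − 8737 + 1536 = 2250 bp
Sorted largest to smallest: 3630, 2250, 1516, 1477, 292, 286 bp.

3630, 2250, 1516, 1477, 292, 286 bp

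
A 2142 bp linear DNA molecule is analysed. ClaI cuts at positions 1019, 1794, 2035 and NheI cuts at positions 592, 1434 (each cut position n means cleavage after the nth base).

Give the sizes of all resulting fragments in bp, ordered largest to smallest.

Combined cut positions (sorted): 592, 1019, 1434, 1794, 2035.
Linear molecule, 5 cuts → 6 fragments:
  592 − 0 = 592 bp
  1019 − 592 = 427 bp
  1434 − 1019 = 415 bp
  1794 − 1434 = 360 bp
  2035 − 1794 = 241 bp
  2142 − 2035 = 107 bp
Sorted largest to smallest: 592, 427, 415, 360, 241, 107 bp.

592, 427, 415, 360, 241, 107 bp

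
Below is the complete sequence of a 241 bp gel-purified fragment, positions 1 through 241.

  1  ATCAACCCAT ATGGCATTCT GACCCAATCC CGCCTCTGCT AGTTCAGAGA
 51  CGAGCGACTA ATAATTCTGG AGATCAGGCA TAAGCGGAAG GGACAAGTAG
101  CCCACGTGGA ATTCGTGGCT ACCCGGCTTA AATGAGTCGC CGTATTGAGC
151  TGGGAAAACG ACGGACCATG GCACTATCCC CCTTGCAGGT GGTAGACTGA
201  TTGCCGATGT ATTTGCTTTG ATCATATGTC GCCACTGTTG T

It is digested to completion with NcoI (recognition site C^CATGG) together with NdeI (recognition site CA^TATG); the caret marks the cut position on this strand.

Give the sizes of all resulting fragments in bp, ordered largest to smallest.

The NcoI site (CCATGG) starts at position 166.
NcoI cuts after the first base of each site, so after position 166.
NdeI sites (CATATG) start at positions 8, 223.
NdeI cuts after base 2 of each site, so after positions 9, 224.
Combined cut positions: 9, 166, 224.
Linear molecule, 3 cuts → 4 fragments:
  1–9 → 9 bp
  10–166 → 157 bp
  167–224 → 58 bp
  225–241 → 17 bp
Sorted largest to smallest: 157, 58, 17, 9 bp.

157, 58, 17, 9 bp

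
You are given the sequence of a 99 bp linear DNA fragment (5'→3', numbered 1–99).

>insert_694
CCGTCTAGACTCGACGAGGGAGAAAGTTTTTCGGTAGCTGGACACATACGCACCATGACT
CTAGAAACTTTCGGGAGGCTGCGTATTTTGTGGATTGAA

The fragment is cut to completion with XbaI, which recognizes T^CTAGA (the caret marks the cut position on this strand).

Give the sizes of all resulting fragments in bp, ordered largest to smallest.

56, 39, 4 bp

XbaI sites (TCTAGA) start at positions 4, 60.
XbaI cuts after the first base of each site, so after positions 4, 60.
Linear molecule, 2 cuts → 3 fragments:
  1–4 → 4 bp
  5–60 → 56 bp
  61–99 → 39 bp
Sorted largest to smallest: 56, 39, 4 bp.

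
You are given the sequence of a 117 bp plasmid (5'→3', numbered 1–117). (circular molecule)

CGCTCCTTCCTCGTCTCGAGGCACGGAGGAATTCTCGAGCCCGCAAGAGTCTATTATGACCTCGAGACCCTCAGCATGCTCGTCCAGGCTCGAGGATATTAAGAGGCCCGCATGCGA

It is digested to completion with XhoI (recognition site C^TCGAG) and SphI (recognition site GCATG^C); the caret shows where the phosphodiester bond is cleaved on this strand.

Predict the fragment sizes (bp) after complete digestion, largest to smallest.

XhoI sites (CTCGAG) start at positions 15, 34, 61, 89.
XhoI cuts after the first base of each site, so after positions 15, 34, 61, 89.
SphI sites (GCATGC) start at positions 74, 110.
SphI cuts after base 5 of each site (before the last base), so after positions 78, 114.
Combined cut positions: 15, 34, 61, 78, 89, 114.
Circular molecule, 6 cuts → 6 fragments:
  16–34 → 19 bp
  35–61 → 27 bp
  62–78 → 17 bp
  79–89 → 11 bp
  90–114 → 25 bp
  115–117 then 1–15 → 3 + 15 = 18 bp
Sorted largest to smallest: 27, 25, 19, 18, 17, 11 bp.

27, 25, 19, 18, 17, 11 bp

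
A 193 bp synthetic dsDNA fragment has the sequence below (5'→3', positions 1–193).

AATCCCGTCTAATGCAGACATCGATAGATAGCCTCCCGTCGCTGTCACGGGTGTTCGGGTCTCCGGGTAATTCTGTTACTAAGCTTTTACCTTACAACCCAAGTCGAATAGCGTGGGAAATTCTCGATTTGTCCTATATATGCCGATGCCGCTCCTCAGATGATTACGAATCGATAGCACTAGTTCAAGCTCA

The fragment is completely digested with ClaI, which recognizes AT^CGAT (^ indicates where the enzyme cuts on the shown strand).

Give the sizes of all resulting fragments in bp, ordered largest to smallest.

150, 22, 21 bp

ClaI sites (ATCGAT) start at positions 20, 170.
ClaI cuts after base 2 of each site, so after positions 21, 171.
Linear molecule, 2 cuts → 3 fragments:
  1–21 → 21 bp
  22–171 → 150 bp
  172–193 → 22 bp
Sorted largest to smallest: 150, 22, 21 bp.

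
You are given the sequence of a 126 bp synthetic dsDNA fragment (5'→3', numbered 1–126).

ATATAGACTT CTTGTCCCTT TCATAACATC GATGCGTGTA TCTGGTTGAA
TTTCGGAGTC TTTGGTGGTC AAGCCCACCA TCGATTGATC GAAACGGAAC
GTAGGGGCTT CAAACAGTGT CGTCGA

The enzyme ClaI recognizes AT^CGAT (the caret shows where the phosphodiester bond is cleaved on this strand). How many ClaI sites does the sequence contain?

ATCGAT occurs starting at positions 28, 80.
ClaI cuts at 2 sites.

2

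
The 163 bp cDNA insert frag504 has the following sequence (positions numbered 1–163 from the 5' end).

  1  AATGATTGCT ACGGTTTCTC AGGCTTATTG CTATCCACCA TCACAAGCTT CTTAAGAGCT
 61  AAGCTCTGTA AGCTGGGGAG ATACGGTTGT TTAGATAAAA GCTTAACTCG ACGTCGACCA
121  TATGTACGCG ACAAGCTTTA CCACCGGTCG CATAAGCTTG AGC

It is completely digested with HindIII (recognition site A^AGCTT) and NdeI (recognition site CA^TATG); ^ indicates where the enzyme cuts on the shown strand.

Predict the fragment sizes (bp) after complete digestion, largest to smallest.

54, 45, 21, 21, 13, 9 bp

HindIII sites (AAGCTT) start at positions 45, 99, 133, 154.
HindIII cuts after the first base of each site, so after positions 45, 99, 133, 154.
The NdeI site (CATATG) starts at position 119.
NdeI cuts after base 2 of each site, so after position 120.
Combined cut positions: 45, 99, 120, 133, 154.
Linear molecule, 5 cuts → 6 fragments:
  1–45 → 45 bp
  46–99 → 54 bp
  100–120 → 21 bp
  121–133 → 13 bp
  134–154 → 21 bp
  155–163 → 9 bp
Sorted largest to smallest: 54, 45, 21, 21, 13, 9 bp.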